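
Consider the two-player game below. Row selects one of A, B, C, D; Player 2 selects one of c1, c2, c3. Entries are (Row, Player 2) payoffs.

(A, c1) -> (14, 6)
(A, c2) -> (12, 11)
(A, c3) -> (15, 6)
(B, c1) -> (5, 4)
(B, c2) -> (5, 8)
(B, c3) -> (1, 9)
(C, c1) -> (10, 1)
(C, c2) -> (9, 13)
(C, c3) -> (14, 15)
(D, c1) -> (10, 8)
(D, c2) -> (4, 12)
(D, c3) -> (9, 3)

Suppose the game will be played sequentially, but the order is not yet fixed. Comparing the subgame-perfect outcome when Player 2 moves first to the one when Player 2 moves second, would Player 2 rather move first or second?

second

If Row leads: Player 2's best replies are A→c2, B→c3, C→c3, D→c2; Row's induced payoffs 12, 1, 14, 4; outcome (C, c3), payoffs (14, 15).
If Player 2 leads: Row's best replies are c1→A, c2→A, c3→A; Player 2's induced payoffs 6, 11, 6; outcome (A, c2), payoffs (12, 11).
Player 2 gets 11 moving first and 15 moving second, so Player 2 prefers to move second.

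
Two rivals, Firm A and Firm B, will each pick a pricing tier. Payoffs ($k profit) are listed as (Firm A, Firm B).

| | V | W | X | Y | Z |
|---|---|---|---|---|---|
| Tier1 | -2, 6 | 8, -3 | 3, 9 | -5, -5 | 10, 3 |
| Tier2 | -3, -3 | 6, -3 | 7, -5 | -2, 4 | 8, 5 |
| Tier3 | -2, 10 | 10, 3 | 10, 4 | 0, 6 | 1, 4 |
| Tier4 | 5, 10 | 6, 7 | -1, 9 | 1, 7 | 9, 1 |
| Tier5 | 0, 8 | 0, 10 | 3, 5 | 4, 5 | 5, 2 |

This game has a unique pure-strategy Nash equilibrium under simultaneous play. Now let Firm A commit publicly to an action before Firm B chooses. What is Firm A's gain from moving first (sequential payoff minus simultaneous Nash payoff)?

3

Work backward from Firm B's decision.
- Tier1: BR = X, leader payoff 3.
- Tier2: BR = Z, leader payoff 8.
- Tier3: BR = V, leader payoff -2.
- Tier4: BR = V, leader payoff 5.
- Tier5: BR = W, leader payoff 0.
Among 3, 8, -2, 5, 0, the best is 8 at Tier2. Subgame-perfect outcome: (Tier2, Z) with payoffs (8, 5).
For the simultaneous game, intersect best replies.
Firm A's best replies: V→Tier4; W→Tier3; X→Tier3; Y→Tier5; Z→Tier1.
Firm B's best replies: Tier1→X; Tier2→Z; Tier3→V; Tier4→V; Tier5→W.
Only (Tier4, V) has each player best-responding; Nash payoffs (5, 10).
Firm A's commitment gain: 8 − 5 = 3.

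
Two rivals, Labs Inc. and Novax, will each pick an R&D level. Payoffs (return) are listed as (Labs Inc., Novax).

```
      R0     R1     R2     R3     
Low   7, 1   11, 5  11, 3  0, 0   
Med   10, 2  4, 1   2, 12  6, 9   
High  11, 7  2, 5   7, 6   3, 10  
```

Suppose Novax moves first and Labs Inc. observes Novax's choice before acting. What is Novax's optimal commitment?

R3

Backward induction with Novax moving first.
- R0: Labs Inc. compares 7, 10, 11 and picks High; Novax would get 7.
- R1: Labs Inc. compares 11, 4, 2 and picks Low; Novax would get 5.
- R2: Labs Inc. compares 11, 2, 7 and picks Low; Novax would get 3.
- R3: Labs Inc. compares 0, 6, 3 and picks Med; Novax would get 9.
Maximizing over 7, 5, 3, 9, Novax chooses R3. Subgame-perfect outcome: (Med, R3) with payoffs (6, 9).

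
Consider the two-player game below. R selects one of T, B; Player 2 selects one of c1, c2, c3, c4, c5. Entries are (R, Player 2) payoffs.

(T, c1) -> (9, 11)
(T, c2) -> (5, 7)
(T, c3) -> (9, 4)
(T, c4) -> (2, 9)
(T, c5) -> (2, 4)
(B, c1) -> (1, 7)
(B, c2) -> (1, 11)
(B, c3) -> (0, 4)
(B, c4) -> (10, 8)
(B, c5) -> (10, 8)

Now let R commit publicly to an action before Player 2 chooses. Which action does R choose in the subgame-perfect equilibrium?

T

Backward induction with R moving first.
- T: BR = c1, leader payoff 9.
- B: BR = c2, leader payoff 1.
R's induced payoffs are 9, 1, so R commits to T. Subgame-perfect outcome: (T, c1) with payoffs (9, 11).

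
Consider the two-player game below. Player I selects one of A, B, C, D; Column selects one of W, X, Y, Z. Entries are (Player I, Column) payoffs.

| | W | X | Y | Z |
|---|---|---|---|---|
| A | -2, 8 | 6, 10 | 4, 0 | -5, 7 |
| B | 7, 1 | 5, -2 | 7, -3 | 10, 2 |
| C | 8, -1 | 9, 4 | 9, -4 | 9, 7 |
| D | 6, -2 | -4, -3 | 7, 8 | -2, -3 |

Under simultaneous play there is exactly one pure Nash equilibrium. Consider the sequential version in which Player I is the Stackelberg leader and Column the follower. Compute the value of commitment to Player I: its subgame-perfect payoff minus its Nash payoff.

0

Column best-responds to each possible Player I move:
- A: BR = X, leader payoff 6.
- B: BR = Z, leader payoff 10.
- C: BR = Z, leader payoff 9.
- D: BR = Y, leader payoff 7.
Among 6, 10, 9, 7, the best is 10 at B. Subgame-perfect outcome: (B, Z) with payoffs (10, 2).
For the simultaneous game, intersect best replies.
Player I's best replies: W→C; X→C; Y→C; Z→B.
Column's best replies: A→X; B→Z; C→Z; D→Y.
Only (B, Z) has each player best-responding; Nash payoffs (10, 2).
Player I's commitment gain: 10 − 10 = 0.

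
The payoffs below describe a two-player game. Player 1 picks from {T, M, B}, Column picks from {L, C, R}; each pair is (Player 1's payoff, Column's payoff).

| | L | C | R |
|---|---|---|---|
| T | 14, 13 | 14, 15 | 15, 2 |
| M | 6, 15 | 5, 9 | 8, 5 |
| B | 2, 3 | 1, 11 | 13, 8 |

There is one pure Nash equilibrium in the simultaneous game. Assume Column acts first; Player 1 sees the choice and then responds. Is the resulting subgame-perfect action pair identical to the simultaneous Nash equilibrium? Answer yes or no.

yes

Solve by backward induction (Column leads).
- L: BR = T, leader payoff 13.
- C: BR = T, leader payoff 15.
- R: BR = T, leader payoff 2.
Among 13, 15, 2, the best is 15 at C. Subgame-perfect outcome: (T, C) with payoffs (14, 15).
For the simultaneous game, intersect best replies.
Player 1's best replies: L→T; C→T; R→T.
Column's best replies: T→C; M→L; B→C.
Only (T, C) has each player best-responding; Nash payoffs (14, 15).
Sequential outcome (T, C) coincides with the Nash profile (T, C).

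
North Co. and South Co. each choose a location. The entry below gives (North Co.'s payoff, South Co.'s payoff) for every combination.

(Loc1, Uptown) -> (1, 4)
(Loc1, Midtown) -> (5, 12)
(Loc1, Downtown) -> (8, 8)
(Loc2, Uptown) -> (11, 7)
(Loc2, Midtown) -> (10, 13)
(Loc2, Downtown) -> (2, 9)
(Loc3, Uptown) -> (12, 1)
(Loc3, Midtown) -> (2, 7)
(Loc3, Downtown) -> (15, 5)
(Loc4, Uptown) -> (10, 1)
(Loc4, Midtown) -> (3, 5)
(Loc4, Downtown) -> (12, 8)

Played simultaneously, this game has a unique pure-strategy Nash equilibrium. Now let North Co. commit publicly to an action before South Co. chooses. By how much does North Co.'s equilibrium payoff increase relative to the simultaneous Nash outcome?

South Co. best-responds to each possible North Co. move:
- Loc1: BR = Midtown, leader payoff 5.
- Loc2: BR = Midtown, leader payoff 10.
- Loc3: BR = Midtown, leader payoff 2.
- Loc4: BR = Downtown, leader payoff 12.
Among 5, 10, 2, 12, the best is 12 at Loc4. Subgame-perfect outcome: (Loc4, Downtown) with payoffs (12, 8).
For the simultaneous game, intersect best replies.
North Co.'s best replies: Uptown→Loc3; Midtown→Loc2; Downtown→Loc3.
South Co.'s best replies: Loc1→Midtown; Loc2→Midtown; Loc3→Midtown; Loc4→Downtown.
The unique mutual best reply is (Loc2, Midtown), giving (10, 13).
North Co.'s commitment gain: 12 − 10 = 2.

2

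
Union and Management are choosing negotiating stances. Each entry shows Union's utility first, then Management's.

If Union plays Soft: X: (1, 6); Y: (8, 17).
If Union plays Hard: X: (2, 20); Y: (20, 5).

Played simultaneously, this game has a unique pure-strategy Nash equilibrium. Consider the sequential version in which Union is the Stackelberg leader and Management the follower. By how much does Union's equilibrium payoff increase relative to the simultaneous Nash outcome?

Management best-responds to each possible Union move:
- Soft: Management compares 6, 17 and picks Y; Union would get 8.
- Hard: Management compares 20, 5 and picks X; Union would get 2.
Union's induced payoffs are 8, 2, so Union commits to Soft. Subgame-perfect outcome: (Soft, Y) with payoffs (8, 17).
Under simultaneous play:
Union's best replies: X→Hard; Y→Hard.
Management's best replies: Soft→Y; Hard→X.
The unique mutual best reply is (Hard, X), giving (2, 20).
Union's commitment gain: 8 − 2 = 6.

6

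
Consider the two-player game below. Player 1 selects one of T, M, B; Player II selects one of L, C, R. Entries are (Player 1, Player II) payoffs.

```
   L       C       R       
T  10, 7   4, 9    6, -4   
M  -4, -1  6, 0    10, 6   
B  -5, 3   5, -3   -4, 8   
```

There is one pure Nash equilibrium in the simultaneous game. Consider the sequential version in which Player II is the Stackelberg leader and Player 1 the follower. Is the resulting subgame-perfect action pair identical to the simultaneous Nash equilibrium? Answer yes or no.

no

Work backward from Player 1's decision.
- L → Player 1 plays T (best of 10, -4, -5); Player II gets 7.
- C → Player 1 plays M (best of 4, 6, 5); Player II gets 0.
- R → Player 1 plays M (best of 6, 10, -4); Player II gets 6.
Player II's induced payoffs are 7, 0, 6, so Player II commits to L. Subgame-perfect outcome: (T, L) with payoffs (10, 7).
For the simultaneous game, intersect best replies.
Player 1's best replies: L→T; C→M; R→M.
Player II's best replies: T→C; M→R; B→R.
The unique mutual best reply is (M, R), giving (10, 6).
Sequential outcome (T, L) differs from the Nash profile (M, R).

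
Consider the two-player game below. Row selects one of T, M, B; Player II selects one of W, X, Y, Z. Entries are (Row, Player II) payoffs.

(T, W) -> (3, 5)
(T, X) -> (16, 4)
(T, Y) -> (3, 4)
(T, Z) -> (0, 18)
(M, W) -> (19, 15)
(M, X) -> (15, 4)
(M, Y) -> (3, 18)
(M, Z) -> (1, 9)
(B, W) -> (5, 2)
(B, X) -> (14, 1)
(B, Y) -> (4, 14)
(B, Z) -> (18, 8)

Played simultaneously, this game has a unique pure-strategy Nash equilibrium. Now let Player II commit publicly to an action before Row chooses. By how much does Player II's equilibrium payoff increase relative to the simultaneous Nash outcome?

Backward induction with Player II moving first.
- W: Row compares 3, 19, 5 and picks M; Player II would get 15.
- X: Row compares 16, 15, 14 and picks T; Player II would get 4.
- Y: Row compares 3, 3, 4 and picks B; Player II would get 14.
- Z: Row compares 0, 1, 18 and picks B; Player II would get 8.
Maximizing over 15, 4, 14, 8, Player II chooses W. Subgame-perfect outcome: (M, W) with payoffs (19, 15).
For the simultaneous game, intersect best replies.
Row's best replies: W→M; X→T; Y→B; Z→B.
Player II's best replies: T→Z; M→Y; B→Y.
Only (B, Y) has each player best-responding; Nash payoffs (4, 14).
Player II's commitment gain: 15 − 14 = 1.

1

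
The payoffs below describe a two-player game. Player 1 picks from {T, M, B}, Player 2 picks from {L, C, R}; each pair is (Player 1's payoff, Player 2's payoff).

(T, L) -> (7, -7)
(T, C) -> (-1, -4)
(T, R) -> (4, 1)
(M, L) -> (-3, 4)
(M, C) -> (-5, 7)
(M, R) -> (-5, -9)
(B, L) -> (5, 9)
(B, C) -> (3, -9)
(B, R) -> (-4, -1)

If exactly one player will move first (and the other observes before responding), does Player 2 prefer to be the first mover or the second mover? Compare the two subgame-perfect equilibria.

If Player 1 leads: Player 2's best replies are T→R, M→C, B→L; Player 1's induced payoffs 4, -5, 5; outcome (B, L), payoffs (5, 9).
If Player 2 leads: Player 1's best replies are L→T, C→B, R→T; Player 2's induced payoffs -7, -9, 1; outcome (T, R), payoffs (4, 1).
Player 2 gets 1 moving first and 9 moving second, so Player 2 prefers to move second.

second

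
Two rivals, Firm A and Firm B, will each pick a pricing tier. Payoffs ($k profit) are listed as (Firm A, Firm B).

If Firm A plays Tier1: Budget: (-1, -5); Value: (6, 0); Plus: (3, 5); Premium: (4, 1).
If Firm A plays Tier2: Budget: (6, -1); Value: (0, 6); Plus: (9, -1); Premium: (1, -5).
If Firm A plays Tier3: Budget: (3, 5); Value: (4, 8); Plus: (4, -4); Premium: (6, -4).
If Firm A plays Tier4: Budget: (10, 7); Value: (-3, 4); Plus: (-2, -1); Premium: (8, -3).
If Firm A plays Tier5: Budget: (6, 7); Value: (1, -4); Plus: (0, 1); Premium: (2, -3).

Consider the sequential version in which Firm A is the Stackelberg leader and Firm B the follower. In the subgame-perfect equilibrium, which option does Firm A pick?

Work backward from Firm B's decision.
- Tier1: BR = Plus, leader payoff 3.
- Tier2: BR = Value, leader payoff 0.
- Tier3: BR = Value, leader payoff 4.
- Tier4: BR = Budget, leader payoff 10.
- Tier5: BR = Budget, leader payoff 6.
Maximizing over 3, 0, 4, 10, 6, Firm A chooses Tier4. Subgame-perfect outcome: (Tier4, Budget) with payoffs (10, 7).

Tier4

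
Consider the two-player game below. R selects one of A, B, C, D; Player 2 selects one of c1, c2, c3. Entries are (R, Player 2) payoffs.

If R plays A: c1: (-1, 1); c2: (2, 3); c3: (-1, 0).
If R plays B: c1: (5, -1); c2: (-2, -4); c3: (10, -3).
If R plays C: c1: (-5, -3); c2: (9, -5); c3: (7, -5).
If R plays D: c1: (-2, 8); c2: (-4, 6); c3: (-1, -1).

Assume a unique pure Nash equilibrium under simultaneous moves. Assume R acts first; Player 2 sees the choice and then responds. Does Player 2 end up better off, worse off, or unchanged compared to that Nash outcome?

Player 2 best-responds to each possible R move:
- A: Player 2 compares 1, 3, 0 and picks c2; R would get 2.
- B: Player 2 compares -1, -4, -3 and picks c1; R would get 5.
- C: Player 2 compares -3, -5, -5 and picks c1; R would get -5.
- D: Player 2 compares 8, 6, -1 and picks c1; R would get -2.
R's induced payoffs are 2, 5, -5, -2, so R commits to B. Subgame-perfect outcome: (B, c1) with payoffs (5, -1).
For the simultaneous game, intersect best replies.
R's best replies: c1→B; c2→C; c3→B.
Player 2's best replies: A→c2; B→c1; C→c1; D→c1.
Only (B, c1) has each player best-responding; Nash payoffs (5, -1).
Player 2 earns -1 sequentially versus -1 at the Nash outcome: unchanged.

unchanged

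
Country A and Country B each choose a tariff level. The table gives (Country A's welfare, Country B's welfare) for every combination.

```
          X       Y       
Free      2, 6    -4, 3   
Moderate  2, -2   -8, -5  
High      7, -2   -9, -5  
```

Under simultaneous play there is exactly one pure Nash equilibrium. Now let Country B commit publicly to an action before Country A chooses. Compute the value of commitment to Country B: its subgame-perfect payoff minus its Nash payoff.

5

Country A best-responds to each possible Country B move:
- X → Country A plays High (best of 2, 2, 7); Country B gets -2.
- Y → Country A plays Free (best of -4, -8, -9); Country B gets 3.
Maximizing over -2, 3, Country B chooses Y. Subgame-perfect outcome: (Free, Y) with payoffs (-4, 3).
For the simultaneous game, intersect best replies.
Country A's best replies: X→High; Y→Free.
Country B's best replies: Free→X; Moderate→X; High→X.
The unique mutual best reply is (High, X), giving (7, -2).
Country B's commitment gain: 3 − -2 = 5.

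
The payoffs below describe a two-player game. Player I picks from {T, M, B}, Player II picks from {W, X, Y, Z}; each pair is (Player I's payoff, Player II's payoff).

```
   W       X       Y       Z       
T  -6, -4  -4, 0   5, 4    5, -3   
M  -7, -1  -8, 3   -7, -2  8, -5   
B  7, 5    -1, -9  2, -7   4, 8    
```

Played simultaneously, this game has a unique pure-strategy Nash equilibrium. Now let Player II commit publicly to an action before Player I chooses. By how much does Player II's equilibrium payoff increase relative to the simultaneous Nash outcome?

1

Player I best-responds to each possible Player II move:
- W → Player I plays B (best of -6, -7, 7); Player II gets 5.
- X → Player I plays B (best of -4, -8, -1); Player II gets -9.
- Y → Player I plays T (best of 5, -7, 2); Player II gets 4.
- Z → Player I plays M (best of 5, 8, 4); Player II gets -5.
Among 5, -9, 4, -5, the best is 5 at W. Subgame-perfect outcome: (B, W) with payoffs (7, 5).
Now find the simultaneous Nash equilibrium.
Player I's best replies: W→B; X→B; Y→T; Z→M.
Player II's best replies: T→Y; M→X; B→Z.
The unique mutual best reply is (T, Y), giving (5, 4).
Player II's commitment gain: 5 − 4 = 1.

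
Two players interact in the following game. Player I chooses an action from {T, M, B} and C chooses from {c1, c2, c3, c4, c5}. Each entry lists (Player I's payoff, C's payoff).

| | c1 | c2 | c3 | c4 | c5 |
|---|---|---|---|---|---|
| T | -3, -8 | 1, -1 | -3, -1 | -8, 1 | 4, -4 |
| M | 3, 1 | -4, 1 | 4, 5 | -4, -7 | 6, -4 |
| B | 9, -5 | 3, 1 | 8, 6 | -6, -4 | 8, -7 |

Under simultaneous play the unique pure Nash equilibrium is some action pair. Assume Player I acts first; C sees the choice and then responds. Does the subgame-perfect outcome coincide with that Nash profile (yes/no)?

Solve by backward induction (Player I leads).
- T → C plays c4 (best of -8, -1, -1, 1, -4); Player I gets -8.
- M → C plays c3 (best of 1, 1, 5, -7, -4); Player I gets 4.
- B → C plays c3 (best of -5, 1, 6, -4, -7); Player I gets 8.
Among -8, 4, 8, the best is 8 at B. Subgame-perfect outcome: (B, c3) with payoffs (8, 6).
Under simultaneous play:
Player I's best replies: c1→B; c2→B; c3→B; c4→M; c5→B.
C's best replies: T→c4; M→c3; B→c3.
The unique mutual best reply is (B, c3), giving (8, 6).
Sequential outcome (B, c3) coincides with the Nash profile (B, c3).

yes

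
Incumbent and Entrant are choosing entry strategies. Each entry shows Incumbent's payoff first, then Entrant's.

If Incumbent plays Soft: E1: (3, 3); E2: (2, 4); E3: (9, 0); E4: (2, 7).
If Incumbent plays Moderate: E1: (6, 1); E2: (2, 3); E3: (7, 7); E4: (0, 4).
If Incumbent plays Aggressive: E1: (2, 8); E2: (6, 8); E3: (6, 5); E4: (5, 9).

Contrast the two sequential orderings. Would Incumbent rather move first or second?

If Incumbent leads: Entrant's best replies are Soft→E4, Moderate→E3, Aggressive→E4; Incumbent's induced payoffs 2, 7, 5; outcome (Moderate, E3), payoffs (7, 7).
If Entrant leads: Incumbent's best replies are E1→Moderate, E2→Aggressive, E3→Soft, E4→Aggressive; Entrant's induced payoffs 1, 8, 0, 9; outcome (Aggressive, E4), payoffs (5, 9).
Incumbent gets 7 moving first and 5 moving second, so Incumbent prefers to move first.

first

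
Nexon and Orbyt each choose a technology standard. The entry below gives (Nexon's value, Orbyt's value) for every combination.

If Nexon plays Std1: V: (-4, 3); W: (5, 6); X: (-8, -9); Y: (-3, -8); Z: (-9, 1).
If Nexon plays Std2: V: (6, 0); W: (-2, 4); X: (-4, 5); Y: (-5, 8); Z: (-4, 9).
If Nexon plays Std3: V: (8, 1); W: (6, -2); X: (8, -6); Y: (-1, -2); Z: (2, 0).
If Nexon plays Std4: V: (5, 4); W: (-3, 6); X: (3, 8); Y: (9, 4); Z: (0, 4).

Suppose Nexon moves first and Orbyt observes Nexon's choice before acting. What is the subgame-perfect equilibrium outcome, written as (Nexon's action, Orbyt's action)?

(Std3, V)

Backward induction with Nexon moving first.
- Std1 → Orbyt plays W (best of 3, 6, -9, -8, 1); Nexon gets 5.
- Std2 → Orbyt plays Z (best of 0, 4, 5, 8, 9); Nexon gets -4.
- Std3 → Orbyt plays V (best of 1, -2, -6, -2, 0); Nexon gets 8.
- Std4 → Orbyt plays X (best of 4, 6, 8, 4, 4); Nexon gets 3.
Nexon's induced payoffs are 5, -4, 8, 3, so Nexon commits to Std3. Subgame-perfect outcome: (Std3, V) with payoffs (8, 1).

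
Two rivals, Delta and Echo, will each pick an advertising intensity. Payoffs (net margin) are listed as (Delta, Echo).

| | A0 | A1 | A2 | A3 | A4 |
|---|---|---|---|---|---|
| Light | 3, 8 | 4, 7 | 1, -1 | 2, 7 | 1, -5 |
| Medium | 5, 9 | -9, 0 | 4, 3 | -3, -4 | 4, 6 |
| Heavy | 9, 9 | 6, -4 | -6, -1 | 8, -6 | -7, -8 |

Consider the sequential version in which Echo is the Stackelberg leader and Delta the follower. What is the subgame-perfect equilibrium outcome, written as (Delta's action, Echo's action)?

(Heavy, A0)

Work backward from Delta's decision.
- A0 → Delta plays Heavy (best of 3, 5, 9); Echo gets 9.
- A1 → Delta plays Heavy (best of 4, -9, 6); Echo gets -4.
- A2 → Delta plays Medium (best of 1, 4, -6); Echo gets 3.
- A3 → Delta plays Heavy (best of 2, -3, 8); Echo gets -6.
- A4 → Delta plays Medium (best of 1, 4, -7); Echo gets 6.
Echo's induced payoffs are 9, -4, 3, -6, 6, so Echo commits to A0. Subgame-perfect outcome: (Heavy, A0) with payoffs (9, 9).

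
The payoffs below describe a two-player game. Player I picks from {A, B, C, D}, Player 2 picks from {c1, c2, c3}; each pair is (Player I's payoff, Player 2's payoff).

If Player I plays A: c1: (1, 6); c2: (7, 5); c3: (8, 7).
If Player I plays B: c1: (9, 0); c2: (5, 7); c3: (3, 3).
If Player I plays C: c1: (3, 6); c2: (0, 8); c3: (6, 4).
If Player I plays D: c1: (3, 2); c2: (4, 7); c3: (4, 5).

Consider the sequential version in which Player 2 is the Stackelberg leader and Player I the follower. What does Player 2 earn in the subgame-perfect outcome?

Work backward from Player I's decision.
- c1: BR = B, leader payoff 0.
- c2: BR = A, leader payoff 5.
- c3: BR = A, leader payoff 7.
Among 0, 5, 7, the best is 7 at c3. Subgame-perfect outcome: (A, c3) with payoffs (8, 7).

7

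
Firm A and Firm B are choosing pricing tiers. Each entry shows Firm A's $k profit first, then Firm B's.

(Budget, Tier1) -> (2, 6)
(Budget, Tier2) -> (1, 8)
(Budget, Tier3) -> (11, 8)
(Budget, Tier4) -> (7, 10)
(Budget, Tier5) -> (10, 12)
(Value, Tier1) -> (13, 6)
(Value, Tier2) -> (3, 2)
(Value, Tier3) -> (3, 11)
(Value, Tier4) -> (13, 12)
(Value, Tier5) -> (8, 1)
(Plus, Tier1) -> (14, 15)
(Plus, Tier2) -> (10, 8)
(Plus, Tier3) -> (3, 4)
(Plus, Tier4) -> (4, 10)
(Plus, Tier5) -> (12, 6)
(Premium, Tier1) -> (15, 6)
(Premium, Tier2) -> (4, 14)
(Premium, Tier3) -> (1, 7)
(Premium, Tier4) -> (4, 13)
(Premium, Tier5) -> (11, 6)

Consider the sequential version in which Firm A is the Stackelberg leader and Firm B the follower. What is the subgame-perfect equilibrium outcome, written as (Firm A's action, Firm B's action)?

(Plus, Tier1)

Backward induction with Firm A moving first.
- Budget: Firm B compares 6, 8, 8, 10, 12 and picks Tier5; Firm A would get 10.
- Value: Firm B compares 6, 2, 11, 12, 1 and picks Tier4; Firm A would get 13.
- Plus: Firm B compares 15, 8, 4, 10, 6 and picks Tier1; Firm A would get 14.
- Premium: Firm B compares 6, 14, 7, 13, 6 and picks Tier2; Firm A would get 4.
Firm A's induced payoffs are 10, 13, 14, 4, so Firm A commits to Plus. Subgame-perfect outcome: (Plus, Tier1) with payoffs (14, 15).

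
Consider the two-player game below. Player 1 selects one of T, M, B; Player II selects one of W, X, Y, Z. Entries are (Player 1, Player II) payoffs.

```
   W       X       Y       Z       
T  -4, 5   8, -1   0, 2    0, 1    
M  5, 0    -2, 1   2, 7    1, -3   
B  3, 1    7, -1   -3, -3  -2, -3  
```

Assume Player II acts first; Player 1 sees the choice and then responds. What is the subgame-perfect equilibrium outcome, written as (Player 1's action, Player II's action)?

Backward induction with Player II moving first.
- W → Player 1 plays M (best of -4, 5, 3); Player II gets 0.
- X → Player 1 plays T (best of 8, -2, 7); Player II gets -1.
- Y → Player 1 plays M (best of 0, 2, -3); Player II gets 7.
- Z → Player 1 plays M (best of 0, 1, -2); Player II gets -3.
Player II's induced payoffs are 0, -1, 7, -3, so Player II commits to Y. Subgame-perfect outcome: (M, Y) with payoffs (2, 7).

(M, Y)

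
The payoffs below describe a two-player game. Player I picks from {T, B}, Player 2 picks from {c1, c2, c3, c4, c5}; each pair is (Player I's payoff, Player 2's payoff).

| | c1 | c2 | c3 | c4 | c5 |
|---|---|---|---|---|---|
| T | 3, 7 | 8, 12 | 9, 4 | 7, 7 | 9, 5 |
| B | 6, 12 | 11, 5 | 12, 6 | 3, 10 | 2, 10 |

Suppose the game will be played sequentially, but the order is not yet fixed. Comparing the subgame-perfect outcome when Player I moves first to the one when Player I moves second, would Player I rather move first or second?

first

If Player I leads: Player 2's best replies are T→c2, B→c1; Player I's induced payoffs 8, 6; outcome (T, c2), payoffs (8, 12).
If Player 2 leads: Player I's best replies are c1→B, c2→B, c3→B, c4→T, c5→T; Player 2's induced payoffs 12, 5, 6, 7, 5; outcome (B, c1), payoffs (6, 12).
Player I gets 8 moving first and 6 moving second, so Player I prefers to move first.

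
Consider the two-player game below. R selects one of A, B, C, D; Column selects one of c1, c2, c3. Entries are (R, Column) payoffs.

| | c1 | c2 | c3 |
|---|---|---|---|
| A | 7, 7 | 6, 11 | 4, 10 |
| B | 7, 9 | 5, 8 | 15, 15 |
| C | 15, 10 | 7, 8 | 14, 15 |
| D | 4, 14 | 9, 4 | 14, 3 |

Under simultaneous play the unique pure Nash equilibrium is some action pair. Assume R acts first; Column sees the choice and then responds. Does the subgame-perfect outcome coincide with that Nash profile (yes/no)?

Backward induction with R moving first.
- A: Column compares 7, 11, 10 and picks c2; R would get 6.
- B: Column compares 9, 8, 15 and picks c3; R would get 15.
- C: Column compares 10, 8, 15 and picks c3; R would get 14.
- D: Column compares 14, 4, 3 and picks c1; R would get 4.
R's induced payoffs are 6, 15, 14, 4, so R commits to B. Subgame-perfect outcome: (B, c3) with payoffs (15, 15).
Now find the simultaneous Nash equilibrium.
R's best replies: c1→C; c2→D; c3→B.
Column's best replies: A→c2; B→c3; C→c3; D→c1.
The unique mutual best reply is (B, c3), giving (15, 15).
Sequential outcome (B, c3) coincides with the Nash profile (B, c3).

yes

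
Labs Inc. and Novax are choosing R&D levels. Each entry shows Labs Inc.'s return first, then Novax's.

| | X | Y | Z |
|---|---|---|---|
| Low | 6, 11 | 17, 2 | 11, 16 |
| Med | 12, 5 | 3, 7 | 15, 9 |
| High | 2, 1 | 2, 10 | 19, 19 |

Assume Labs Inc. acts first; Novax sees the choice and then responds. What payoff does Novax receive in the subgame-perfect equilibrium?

Work backward from Novax's decision.
- Low → Novax plays Z (best of 11, 2, 16); Labs Inc. gets 11.
- Med → Novax plays Z (best of 5, 7, 9); Labs Inc. gets 15.
- High → Novax plays Z (best of 1, 10, 19); Labs Inc. gets 19.
Among 11, 15, 19, the best is 19 at High. Subgame-perfect outcome: (High, Z) with payoffs (19, 19).

19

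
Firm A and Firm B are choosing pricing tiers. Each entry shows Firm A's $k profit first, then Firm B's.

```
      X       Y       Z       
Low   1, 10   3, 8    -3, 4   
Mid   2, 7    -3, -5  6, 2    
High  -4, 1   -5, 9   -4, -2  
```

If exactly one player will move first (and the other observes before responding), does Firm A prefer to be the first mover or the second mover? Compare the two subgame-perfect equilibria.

second

If Firm A leads: Firm B's best replies are Low→X, Mid→X, High→Y; Firm A's induced payoffs 1, 2, -5; outcome (Mid, X), payoffs (2, 7).
If Firm B leads: Firm A's best replies are X→Mid, Y→Low, Z→Mid; Firm B's induced payoffs 7, 8, 2; outcome (Low, Y), payoffs (3, 8).
Firm A gets 2 moving first and 3 moving second, so Firm A prefers to move second.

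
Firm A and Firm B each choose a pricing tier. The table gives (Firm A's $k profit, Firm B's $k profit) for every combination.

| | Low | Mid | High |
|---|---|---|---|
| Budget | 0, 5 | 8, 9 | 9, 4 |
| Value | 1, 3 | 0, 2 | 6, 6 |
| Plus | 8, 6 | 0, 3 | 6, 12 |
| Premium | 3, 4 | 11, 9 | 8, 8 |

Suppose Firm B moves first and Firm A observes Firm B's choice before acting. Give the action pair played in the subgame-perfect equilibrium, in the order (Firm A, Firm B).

(Premium, Mid)

Firm A best-responds to each possible Firm B move:
- Low → Firm A plays Plus (best of 0, 1, 8, 3); Firm B gets 6.
- Mid → Firm A plays Premium (best of 8, 0, 0, 11); Firm B gets 9.
- High → Firm A plays Budget (best of 9, 6, 6, 8); Firm B gets 4.
Maximizing over 6, 9, 4, Firm B chooses Mid. Subgame-perfect outcome: (Premium, Mid) with payoffs (11, 9).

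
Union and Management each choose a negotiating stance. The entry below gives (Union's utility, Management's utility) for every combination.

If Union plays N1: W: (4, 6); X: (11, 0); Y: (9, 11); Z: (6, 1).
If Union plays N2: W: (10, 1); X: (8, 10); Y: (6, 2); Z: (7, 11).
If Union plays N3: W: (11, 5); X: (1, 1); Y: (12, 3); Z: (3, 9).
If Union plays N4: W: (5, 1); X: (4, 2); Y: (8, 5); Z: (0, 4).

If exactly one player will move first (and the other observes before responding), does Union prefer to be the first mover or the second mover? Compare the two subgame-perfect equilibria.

first

If Union leads: Management's best replies are N1→Y, N2→Z, N3→Z, N4→Y; Union's induced payoffs 9, 7, 3, 8; outcome (N1, Y), payoffs (9, 11).
If Management leads: Union's best replies are W→N3, X→N1, Y→N3, Z→N2; Management's induced payoffs 5, 0, 3, 11; outcome (N2, Z), payoffs (7, 11).
Union gets 9 moving first and 7 moving second, so Union prefers to move first.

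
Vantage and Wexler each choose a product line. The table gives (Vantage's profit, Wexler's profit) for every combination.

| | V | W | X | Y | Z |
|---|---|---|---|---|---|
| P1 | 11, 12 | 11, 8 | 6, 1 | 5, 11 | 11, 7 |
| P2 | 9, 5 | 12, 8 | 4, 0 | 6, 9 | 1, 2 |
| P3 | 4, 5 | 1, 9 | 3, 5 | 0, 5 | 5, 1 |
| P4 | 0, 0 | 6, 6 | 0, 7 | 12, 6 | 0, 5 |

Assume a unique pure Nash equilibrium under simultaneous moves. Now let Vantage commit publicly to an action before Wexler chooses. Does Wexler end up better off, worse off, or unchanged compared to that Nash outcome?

Work backward from Wexler's decision.
- P1: BR = V, leader payoff 11.
- P2: BR = Y, leader payoff 6.
- P3: BR = W, leader payoff 1.
- P4: BR = X, leader payoff 0.
Among 11, 6, 1, 0, the best is 11 at P1. Subgame-perfect outcome: (P1, V) with payoffs (11, 12).
For the simultaneous game, intersect best replies.
Vantage's best replies: V→P1; W→P2; X→P1; Y→P4; Z→P1.
Wexler's best replies: P1→V; P2→Y; P3→W; P4→X.
The unique mutual best reply is (P1, V), giving (11, 12).
Wexler earns 12 sequentially versus 12 at the Nash outcome: unchanged.

unchanged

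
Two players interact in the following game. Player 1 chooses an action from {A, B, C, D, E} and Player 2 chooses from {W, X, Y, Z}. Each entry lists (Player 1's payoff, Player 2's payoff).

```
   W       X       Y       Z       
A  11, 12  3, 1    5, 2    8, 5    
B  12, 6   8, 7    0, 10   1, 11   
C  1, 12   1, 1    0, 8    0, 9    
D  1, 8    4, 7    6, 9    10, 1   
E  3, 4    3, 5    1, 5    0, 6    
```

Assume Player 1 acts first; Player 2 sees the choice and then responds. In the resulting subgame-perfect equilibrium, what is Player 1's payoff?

Work backward from Player 2's decision.
- A → Player 2 plays W (best of 12, 1, 2, 5); Player 1 gets 11.
- B → Player 2 plays Z (best of 6, 7, 10, 11); Player 1 gets 1.
- C → Player 2 plays W (best of 12, 1, 8, 9); Player 1 gets 1.
- D → Player 2 plays Y (best of 8, 7, 9, 1); Player 1 gets 6.
- E → Player 2 plays Z (best of 4, 5, 5, 6); Player 1 gets 0.
Among 11, 1, 1, 6, 0, the best is 11 at A. Subgame-perfect outcome: (A, W) with payoffs (11, 12).

11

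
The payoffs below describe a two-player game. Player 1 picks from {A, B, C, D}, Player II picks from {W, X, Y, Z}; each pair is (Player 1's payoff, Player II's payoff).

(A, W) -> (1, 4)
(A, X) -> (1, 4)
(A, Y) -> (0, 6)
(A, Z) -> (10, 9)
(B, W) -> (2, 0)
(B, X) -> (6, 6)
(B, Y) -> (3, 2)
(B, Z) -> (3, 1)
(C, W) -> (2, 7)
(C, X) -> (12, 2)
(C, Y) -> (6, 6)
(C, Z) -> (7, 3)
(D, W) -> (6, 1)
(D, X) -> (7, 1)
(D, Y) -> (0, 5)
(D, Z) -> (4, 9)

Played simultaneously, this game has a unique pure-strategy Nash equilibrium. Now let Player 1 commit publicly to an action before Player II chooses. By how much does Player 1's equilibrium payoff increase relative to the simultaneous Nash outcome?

Solve by backward induction (Player 1 leads).
- A: Player II compares 4, 4, 6, 9 and picks Z; Player 1 would get 10.
- B: Player II compares 0, 6, 2, 1 and picks X; Player 1 would get 6.
- C: Player II compares 7, 2, 6, 3 and picks W; Player 1 would get 2.
- D: Player II compares 1, 1, 5, 9 and picks Z; Player 1 would get 4.
Among 10, 6, 2, 4, the best is 10 at A. Subgame-perfect outcome: (A, Z) with payoffs (10, 9).
For the simultaneous game, intersect best replies.
Player 1's best replies: W→D; X→C; Y→C; Z→A.
Player II's best replies: A→Z; B→X; C→W; D→Z.
Only (A, Z) has each player best-responding; Nash payoffs (10, 9).
Player 1's commitment gain: 10 − 10 = 0.

0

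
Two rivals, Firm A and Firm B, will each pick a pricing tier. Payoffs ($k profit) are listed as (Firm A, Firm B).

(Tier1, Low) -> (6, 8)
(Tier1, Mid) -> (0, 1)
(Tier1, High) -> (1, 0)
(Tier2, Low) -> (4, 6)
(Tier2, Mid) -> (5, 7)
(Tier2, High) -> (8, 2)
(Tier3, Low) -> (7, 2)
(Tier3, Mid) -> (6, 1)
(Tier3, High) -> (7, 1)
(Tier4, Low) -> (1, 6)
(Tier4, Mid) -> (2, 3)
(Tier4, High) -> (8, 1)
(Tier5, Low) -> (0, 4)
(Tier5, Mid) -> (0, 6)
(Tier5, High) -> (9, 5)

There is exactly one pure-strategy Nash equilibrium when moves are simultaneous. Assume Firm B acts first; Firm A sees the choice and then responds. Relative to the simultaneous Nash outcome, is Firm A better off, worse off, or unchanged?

Solve by backward induction (Firm B leads).
- Low: Firm A compares 6, 4, 7, 1, 0 and picks Tier3; Firm B would get 2.
- Mid: Firm A compares 0, 5, 6, 2, 0 and picks Tier3; Firm B would get 1.
- High: Firm A compares 1, 8, 7, 8, 9 and picks Tier5; Firm B would get 5.
Among 2, 1, 5, the best is 5 at High. Subgame-perfect outcome: (Tier5, High) with payoffs (9, 5).
For the simultaneous game, intersect best replies.
Firm A's best replies: Low→Tier3; Mid→Tier3; High→Tier5.
Firm B's best replies: Tier1→Low; Tier2→Mid; Tier3→Low; Tier4→Low; Tier5→Mid.
The unique mutual best reply is (Tier3, Low), giving (7, 2).
Firm A earns 9 sequentially versus 7 at the Nash outcome: better off.

better off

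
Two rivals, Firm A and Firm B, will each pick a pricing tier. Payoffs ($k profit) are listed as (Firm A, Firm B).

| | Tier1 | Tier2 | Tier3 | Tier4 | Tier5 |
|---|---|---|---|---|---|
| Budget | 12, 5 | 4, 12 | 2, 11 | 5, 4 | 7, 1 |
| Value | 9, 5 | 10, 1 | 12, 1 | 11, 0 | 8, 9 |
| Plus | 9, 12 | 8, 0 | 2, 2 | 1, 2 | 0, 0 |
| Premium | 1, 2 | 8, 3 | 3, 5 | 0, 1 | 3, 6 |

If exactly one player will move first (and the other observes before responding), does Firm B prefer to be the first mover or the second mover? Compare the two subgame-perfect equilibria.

second

If Firm A leads: Firm B's best replies are Budget→Tier2, Value→Tier5, Plus→Tier1, Premium→Tier5; Firm A's induced payoffs 4, 8, 9, 3; outcome (Plus, Tier1), payoffs (9, 12).
If Firm B leads: Firm A's best replies are Tier1→Budget, Tier2→Value, Tier3→Value, Tier4→Value, Tier5→Value; Firm B's induced payoffs 5, 1, 1, 0, 9; outcome (Value, Tier5), payoffs (8, 9).
Firm B gets 9 moving first and 12 moving second, so Firm B prefers to move second.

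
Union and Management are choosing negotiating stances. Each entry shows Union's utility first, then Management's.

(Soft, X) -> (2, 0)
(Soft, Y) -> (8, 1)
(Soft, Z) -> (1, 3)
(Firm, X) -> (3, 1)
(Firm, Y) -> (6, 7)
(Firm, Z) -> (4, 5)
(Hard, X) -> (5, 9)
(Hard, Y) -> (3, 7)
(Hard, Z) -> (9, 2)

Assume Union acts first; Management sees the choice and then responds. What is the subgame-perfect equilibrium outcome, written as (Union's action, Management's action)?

Backward induction with Union moving first.
- Soft → Management plays Z (best of 0, 1, 3); Union gets 1.
- Firm → Management plays Y (best of 1, 7, 5); Union gets 6.
- Hard → Management plays X (best of 9, 7, 2); Union gets 5.
Union's induced payoffs are 1, 6, 5, so Union commits to Firm. Subgame-perfect outcome: (Firm, Y) with payoffs (6, 7).

(Firm, Y)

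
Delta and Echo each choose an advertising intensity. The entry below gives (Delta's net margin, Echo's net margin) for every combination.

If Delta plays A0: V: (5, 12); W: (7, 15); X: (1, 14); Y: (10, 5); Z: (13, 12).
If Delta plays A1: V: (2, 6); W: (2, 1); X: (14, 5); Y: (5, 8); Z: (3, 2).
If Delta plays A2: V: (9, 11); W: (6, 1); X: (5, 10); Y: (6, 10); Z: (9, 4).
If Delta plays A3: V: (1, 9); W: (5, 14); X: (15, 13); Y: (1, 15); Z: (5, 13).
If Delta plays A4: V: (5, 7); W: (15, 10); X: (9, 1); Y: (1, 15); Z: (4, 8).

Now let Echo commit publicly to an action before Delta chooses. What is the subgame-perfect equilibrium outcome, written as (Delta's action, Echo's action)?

(A3, X)

Work backward from Delta's decision.
- V: Delta compares 5, 2, 9, 1, 5 and picks A2; Echo would get 11.
- W: Delta compares 7, 2, 6, 5, 15 and picks A4; Echo would get 10.
- X: Delta compares 1, 14, 5, 15, 9 and picks A3; Echo would get 13.
- Y: Delta compares 10, 5, 6, 1, 1 and picks A0; Echo would get 5.
- Z: Delta compares 13, 3, 9, 5, 4 and picks A0; Echo would get 12.
Among 11, 10, 13, 5, 12, the best is 13 at X. Subgame-perfect outcome: (A3, X) with payoffs (15, 13).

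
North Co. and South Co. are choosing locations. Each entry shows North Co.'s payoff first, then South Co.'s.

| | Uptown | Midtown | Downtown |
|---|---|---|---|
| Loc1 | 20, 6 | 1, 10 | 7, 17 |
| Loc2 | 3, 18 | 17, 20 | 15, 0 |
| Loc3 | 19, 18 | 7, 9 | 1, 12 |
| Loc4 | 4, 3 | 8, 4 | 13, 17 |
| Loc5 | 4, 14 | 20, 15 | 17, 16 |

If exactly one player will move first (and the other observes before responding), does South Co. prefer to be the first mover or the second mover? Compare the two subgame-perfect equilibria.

If North Co. leads: South Co.'s best replies are Loc1→Downtown, Loc2→Midtown, Loc3→Uptown, Loc4→Downtown, Loc5→Downtown; North Co.'s induced payoffs 7, 17, 19, 13, 17; outcome (Loc3, Uptown), payoffs (19, 18).
If South Co. leads: North Co.'s best replies are Uptown→Loc1, Midtown→Loc5, Downtown→Loc5; South Co.'s induced payoffs 6, 15, 16; outcome (Loc5, Downtown), payoffs (17, 16).
South Co. gets 16 moving first and 18 moving second, so South Co. prefers to move second.

second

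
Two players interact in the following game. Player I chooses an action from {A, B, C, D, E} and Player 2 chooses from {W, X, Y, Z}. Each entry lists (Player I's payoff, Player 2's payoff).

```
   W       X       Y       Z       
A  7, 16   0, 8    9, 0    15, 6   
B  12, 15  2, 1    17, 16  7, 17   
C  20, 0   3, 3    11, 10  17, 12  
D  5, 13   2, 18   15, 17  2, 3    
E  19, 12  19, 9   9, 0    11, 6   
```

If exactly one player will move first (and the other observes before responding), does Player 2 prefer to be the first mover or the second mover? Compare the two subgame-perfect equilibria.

first

If Player I leads: Player 2's best replies are A→W, B→Z, C→Z, D→X, E→W; Player I's induced payoffs 7, 7, 17, 2, 19; outcome (E, W), payoffs (19, 12).
If Player 2 leads: Player I's best replies are W→C, X→E, Y→B, Z→C; Player 2's induced payoffs 0, 9, 16, 12; outcome (B, Y), payoffs (17, 16).
Player 2 gets 16 moving first and 12 moving second, so Player 2 prefers to move first.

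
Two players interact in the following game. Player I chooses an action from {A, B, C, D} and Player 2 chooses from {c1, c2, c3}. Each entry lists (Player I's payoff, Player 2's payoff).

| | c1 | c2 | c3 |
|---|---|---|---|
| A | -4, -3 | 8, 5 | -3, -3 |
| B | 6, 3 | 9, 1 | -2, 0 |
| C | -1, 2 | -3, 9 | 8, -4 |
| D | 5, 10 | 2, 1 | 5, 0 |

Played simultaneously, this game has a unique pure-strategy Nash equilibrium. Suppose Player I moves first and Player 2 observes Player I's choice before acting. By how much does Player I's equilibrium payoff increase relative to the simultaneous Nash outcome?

2

Work backward from Player 2's decision.
- A: Player 2 compares -3, 5, -3 and picks c2; Player I would get 8.
- B: Player 2 compares 3, 1, 0 and picks c1; Player I would get 6.
- C: Player 2 compares 2, 9, -4 and picks c2; Player I would get -3.
- D: Player 2 compares 10, 1, 0 and picks c1; Player I would get 5.
Maximizing over 8, 6, -3, 5, Player I chooses A. Subgame-perfect outcome: (A, c2) with payoffs (8, 5).
For the simultaneous game, intersect best replies.
Player I's best replies: c1→B; c2→B; c3→C.
Player 2's best replies: A→c2; B→c1; C→c2; D→c1.
The unique mutual best reply is (B, c1), giving (6, 3).
Player I's commitment gain: 8 − 6 = 2.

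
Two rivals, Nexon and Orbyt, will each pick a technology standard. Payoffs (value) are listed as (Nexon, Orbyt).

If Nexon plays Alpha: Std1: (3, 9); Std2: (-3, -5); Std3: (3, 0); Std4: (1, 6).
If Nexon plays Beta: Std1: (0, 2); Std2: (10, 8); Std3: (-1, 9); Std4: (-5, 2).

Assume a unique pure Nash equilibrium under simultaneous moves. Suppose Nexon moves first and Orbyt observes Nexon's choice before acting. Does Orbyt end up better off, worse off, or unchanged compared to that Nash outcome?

Backward induction with Nexon moving first.
- Alpha: Orbyt compares 9, -5, 0, 6 and picks Std1; Nexon would get 3.
- Beta: Orbyt compares 2, 8, 9, 2 and picks Std3; Nexon would get -1.
Nexon's induced payoffs are 3, -1, so Nexon commits to Alpha. Subgame-perfect outcome: (Alpha, Std1) with payoffs (3, 9).
Under simultaneous play:
Nexon's best replies: Std1→Alpha; Std2→Beta; Std3→Alpha; Std4→Alpha.
Orbyt's best replies: Alpha→Std1; Beta→Std3.
The unique mutual best reply is (Alpha, Std1), giving (3, 9).
Orbyt earns 9 sequentially versus 9 at the Nash outcome: unchanged.

unchanged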